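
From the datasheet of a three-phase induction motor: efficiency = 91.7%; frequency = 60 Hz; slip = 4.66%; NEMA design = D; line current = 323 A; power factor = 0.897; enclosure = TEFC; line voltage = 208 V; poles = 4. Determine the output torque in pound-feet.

393 lb·ft

P_in = √3·V·I·cosφ = 1.732 × 208 × 323 × 0.897 = 104377 W
P_out = η·P_in = 0.917 × 104377 = 95714 W
n_s = 120×60/4 = 1800 rpm; n = 1800×(1−0.0466) = 1716 rpm
ω = 2π×1716/60 = 179.7 rad/s
τ = P_out/ω = 95714/179.7 = 532.6 N·m
In lb·ft: 532.6/1.356 = 393 lb·ft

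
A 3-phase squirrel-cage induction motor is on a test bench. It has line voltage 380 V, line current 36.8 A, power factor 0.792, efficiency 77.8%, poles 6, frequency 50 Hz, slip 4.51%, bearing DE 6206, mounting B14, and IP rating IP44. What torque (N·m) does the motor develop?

P_in = √3·V·I·cosφ = 1.732 × 380 × 36.8 × 0.792 = 19182 W
P_out = η·P_in = 0.778 × 19182 = 14924 W
n_s = 120×50/6 = 1000 rpm; n = 1000×(1−0.0451) = 955 rpm
ω = 2π×955/60 = 100 rad/s
τ = P_out/ω = 14924/100 = 149 N·m

149 N·m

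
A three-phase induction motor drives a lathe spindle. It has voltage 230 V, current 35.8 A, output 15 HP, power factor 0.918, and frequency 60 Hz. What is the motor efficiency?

85.5 %

P_out = 15 × 746 = 11190 W
P_in = √3·V_L·I_L·cosφ = 1.732 × 230 × 35.8 × 0.918 = 13092 W
η = P_out / P_in = 11190 / 13092 = 0.855 = 85.5%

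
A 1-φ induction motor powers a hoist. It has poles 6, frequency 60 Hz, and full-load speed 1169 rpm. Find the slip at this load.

2.58 %

n_s = 120f/p = 120×60/6 = 1200 rpm
s = (n_s − n)/n_s = (1200 − 1169)/1200 = 0.0258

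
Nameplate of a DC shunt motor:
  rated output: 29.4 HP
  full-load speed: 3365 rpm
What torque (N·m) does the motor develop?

62.2 N·m

P_out = 29.4 × 746 = 21932 W
ω = 2π × 3365/60 = 352.4 rad/s
τ = P_out/ω = 21932/352.4 = 62.2 N·m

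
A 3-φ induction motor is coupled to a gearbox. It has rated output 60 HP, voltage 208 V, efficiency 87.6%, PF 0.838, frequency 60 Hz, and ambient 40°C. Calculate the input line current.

P_out = 60 × 746 = 44760 W
P_in = P_out / η = 44760 / 0.876 = 51096 W
I_L = P_in / (√3·V_L·cosφ) = 51096 / (1.732 × 208 × 0.838) = 169 A

169 A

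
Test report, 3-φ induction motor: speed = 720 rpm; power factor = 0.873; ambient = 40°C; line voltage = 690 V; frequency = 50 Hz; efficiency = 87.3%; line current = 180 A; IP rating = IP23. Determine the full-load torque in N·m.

P_in = √3·V·I·cosφ = 1.732 × 690 × 180 × 0.873 = 187795 W
P_out = η·P_in = 0.873 × 187795 = 163945 W
n = 720 rpm
ω = 2π×720/60 = 75.4 rad/s
τ = P_out/ω = 163945/75.4 = 2170 N·m

2170 N·m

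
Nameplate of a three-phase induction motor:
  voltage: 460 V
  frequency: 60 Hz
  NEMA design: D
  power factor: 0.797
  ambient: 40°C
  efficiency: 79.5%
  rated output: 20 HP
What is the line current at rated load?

P_out = 20 × 746 = 14920 W
P_in = P_out / η = 14920 / 0.795 = 18767 W
I_L = P_in / (√3·V_L·cosφ) = 18767 / (1.732 × 460 × 0.797) = 29.6 A

29.6 A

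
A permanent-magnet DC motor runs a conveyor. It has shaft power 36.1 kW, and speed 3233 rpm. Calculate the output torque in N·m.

ω = 2π × 3233/60 = 338.6 rad/s
τ = P/ω = 36100/338.6 = 107 N·m

107 N·m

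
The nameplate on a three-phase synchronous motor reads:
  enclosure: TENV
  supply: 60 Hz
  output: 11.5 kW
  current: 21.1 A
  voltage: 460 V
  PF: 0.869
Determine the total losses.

P_in = √3·V·I·cosφ = 1.732×460×21.1×0.869 = 14609 W
P_out = 11500 W
Losses = P_in − P_out = 14609 − 11500 = 3109 W

3.11 kW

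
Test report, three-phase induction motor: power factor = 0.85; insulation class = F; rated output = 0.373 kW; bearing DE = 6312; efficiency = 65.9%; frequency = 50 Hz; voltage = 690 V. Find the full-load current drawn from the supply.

0.557 A

P_out = 0.373 kW = 373 W
P_in = P_out / η = 373 / 0.659 = 566 W
I_L = P_in / (√3·V_L·cosφ) = 566 / (1.732 × 690 × 0.85) = 0.557 A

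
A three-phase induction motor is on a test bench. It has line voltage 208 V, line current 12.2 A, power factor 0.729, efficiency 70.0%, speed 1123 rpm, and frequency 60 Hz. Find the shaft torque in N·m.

P_in = √3·V·I·cosφ = 1.732 × 208 × 12.2 × 0.729 = 3204 W
P_out = η·P_in = 0.7 × 3204 = 2243 W
n = 1123 rpm
ω = 2π×1123/60 = 117.6 rad/s
τ = P_out/ω = 2243/117.6 = 19.1 N·m

19.1 N·m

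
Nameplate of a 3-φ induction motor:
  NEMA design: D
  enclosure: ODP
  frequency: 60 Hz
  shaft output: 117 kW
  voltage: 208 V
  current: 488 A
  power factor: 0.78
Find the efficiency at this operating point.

P_out = 117 kW = 117000 W
P_in = √3·V_L·I_L·cosφ = 1.732 × 208 × 488 × 0.78 = 137128 W
η = P_out / P_in = 117000 / 137128 = 0.853 = 85.3%

85.3 %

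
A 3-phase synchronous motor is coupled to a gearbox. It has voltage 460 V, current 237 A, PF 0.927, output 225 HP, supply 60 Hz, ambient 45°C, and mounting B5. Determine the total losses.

P_in = √3·V·I·cosφ = 1.732×460×237×0.927 = 175039 W
P_out = 225×746 = 167850 W
Losses = P_in − P_out = 175039 − 167850 = 7189 W

7190 W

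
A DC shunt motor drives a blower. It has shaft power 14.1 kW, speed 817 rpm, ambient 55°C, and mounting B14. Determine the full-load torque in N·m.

165 N·m

ω = 2π × 817/60 = 85.56 rad/s
τ = P/ω = 14100/85.56 = 165 N·m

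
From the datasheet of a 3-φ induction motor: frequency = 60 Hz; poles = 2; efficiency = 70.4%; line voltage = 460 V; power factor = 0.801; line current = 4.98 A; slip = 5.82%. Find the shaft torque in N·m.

P_in = √3·V·I·cosφ = 1.732 × 460 × 4.98 × 0.801 = 3178 W
P_out = η·P_in = 0.704 × 3178 = 2237 W
n_s = 120×60/2 = 3600 rpm; n = 3600×(1−0.0582) = 3390 rpm
ω = 2π×3390/60 = 355 rad/s
τ = P_out/ω = 2237/355 = 6.3 N·m

6.3 N·m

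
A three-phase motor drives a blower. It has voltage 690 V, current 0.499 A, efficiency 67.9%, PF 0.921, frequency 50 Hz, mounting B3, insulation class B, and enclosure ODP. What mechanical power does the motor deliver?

P_in = √3·V·I·cosφ = 1.732 × 690 × 0.499 × 0.921 = 549 W
P_out = η·P_in = 0.679 × 549 = 373 W

0.373 kW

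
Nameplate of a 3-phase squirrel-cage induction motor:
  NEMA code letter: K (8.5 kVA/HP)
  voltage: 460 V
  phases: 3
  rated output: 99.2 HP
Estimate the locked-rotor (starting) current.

S_LR = 8.5 × 99.2 = 843.2 kVA
I_LR = S_LR/(√3·V_L) = 843200/(1.732×460) = 1060 A

1060 A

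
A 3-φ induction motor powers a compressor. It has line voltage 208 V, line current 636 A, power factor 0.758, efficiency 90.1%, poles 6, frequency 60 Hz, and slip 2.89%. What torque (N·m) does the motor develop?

P_in = √3·V·I·cosφ = 1.732 × 208 × 636 × 0.758 = 173675 W
P_out = η·P_in = 0.901 × 173675 = 156481 W
n_s = 120×60/6 = 1200 rpm; n = 1200×(1−0.0289) = 1165 rpm
ω = 2π×1165/60 = 122 rad/s
τ = P_out/ω = 156481/122 = 1280 N·m

1280 N·m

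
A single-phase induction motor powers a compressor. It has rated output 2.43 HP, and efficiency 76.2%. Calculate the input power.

P_out = 2.43 × 746 = 1813 W
P_in = P_out/η = 1813/0.762 = 2379 W = 2.38 kW

2.38 kW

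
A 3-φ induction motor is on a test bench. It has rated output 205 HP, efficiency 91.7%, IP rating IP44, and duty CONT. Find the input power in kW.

167 kW

P_out = 205 × 746 = 152930 W
P_in = P_out/η = 152930/0.917 = 166772 W = 167 kW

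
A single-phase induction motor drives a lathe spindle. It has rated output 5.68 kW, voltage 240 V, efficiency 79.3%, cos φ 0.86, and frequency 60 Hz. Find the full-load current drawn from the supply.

34.7 A

P_out = 5.68 kW = 5680 W
P_in = P_out / η = 5680 / 0.793 = 7163 W
I = P_in / (V·cosφ) = 7163 / (240 × 0.86) = 34.7 A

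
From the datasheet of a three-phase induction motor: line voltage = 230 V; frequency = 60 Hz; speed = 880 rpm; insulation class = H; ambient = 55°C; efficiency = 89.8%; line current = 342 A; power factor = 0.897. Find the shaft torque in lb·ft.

P_in = √3·V·I·cosφ = 1.732 × 230 × 342 × 0.897 = 122206 W
P_out = η·P_in = 0.898 × 122206 = 109741 W
n = 880 rpm
ω = 2π×880/60 = 92.15 rad/s
τ = P_out/ω = 109741/92.15 = 1191 N·m
In lb·ft: 1191/1.356 = 878 lb·ft

878 lb·ft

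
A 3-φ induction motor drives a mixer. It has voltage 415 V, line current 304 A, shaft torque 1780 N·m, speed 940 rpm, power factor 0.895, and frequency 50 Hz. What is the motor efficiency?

ω = 2π × 940/60 = 98.44 rad/s; P_out = τω = 1780 × 98.44 = 175223 W
P_in = √3·V_L·I_L·cosφ = 1.732 × 415 × 304 × 0.895 = 195566 W
η = P_out / P_in = 175223 / 195566 = 0.896 = 89.6%

89.6 %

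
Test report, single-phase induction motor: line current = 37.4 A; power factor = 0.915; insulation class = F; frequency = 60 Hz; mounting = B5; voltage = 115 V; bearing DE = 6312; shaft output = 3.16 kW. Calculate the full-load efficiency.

80.3 %

P_out = 3.16 kW = 3160 W
P_in = V·I·cosφ = 115 × 37.4 × 0.915 = 3935 W
η = P_out / P_in = 3160 / 3935 = 0.803 = 80.3%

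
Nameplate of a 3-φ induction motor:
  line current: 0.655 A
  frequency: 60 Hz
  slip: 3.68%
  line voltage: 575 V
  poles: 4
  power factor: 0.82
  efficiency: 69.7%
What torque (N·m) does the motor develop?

2.05 N·m

P_in = √3·V·I·cosφ = 1.732 × 575 × 0.655 × 0.82 = 535 W
P_out = η·P_in = 0.697 × 535 = 373 W
n_s = 120×60/4 = 1800 rpm; n = 1800×(1−0.0368) = 1734 rpm
ω = 2π×1734/60 = 181.6 rad/s
τ = P_out/ω = 373/181.6 = 2.05 N·m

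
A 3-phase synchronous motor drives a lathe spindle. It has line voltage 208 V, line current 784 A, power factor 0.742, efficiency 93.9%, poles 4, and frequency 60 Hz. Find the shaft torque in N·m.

P_in = √3·V·I·cosφ = 1.732 × 208 × 784 × 0.742 = 209571 W
P_out = η·P_in = 0.939 × 209571 = 196787 W
n = n_s = 120×60/4 = 1800 rpm (synchronous)
ω = 2π×1800/60 = 188.5 rad/s
τ = P_out/ω = 196787/188.5 = 1040 N·m

1040 N·m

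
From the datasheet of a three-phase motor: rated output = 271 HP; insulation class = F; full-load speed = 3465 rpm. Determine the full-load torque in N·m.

557 N·m

P_out = 271 × 746 = 202166 W
ω = 2π × 3465/60 = 362.9 rad/s
τ = P_out/ω = 202166/362.9 = 557 N·m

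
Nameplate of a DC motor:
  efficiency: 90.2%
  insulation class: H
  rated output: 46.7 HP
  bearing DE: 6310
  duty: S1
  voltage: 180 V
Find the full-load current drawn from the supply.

215 A

P_out = 46.7 × 746 = 34838 W
P_in = P_out / η = 34838 / 0.902 = 38623 W
I = P_in / V = 38623 / 180 = 215 A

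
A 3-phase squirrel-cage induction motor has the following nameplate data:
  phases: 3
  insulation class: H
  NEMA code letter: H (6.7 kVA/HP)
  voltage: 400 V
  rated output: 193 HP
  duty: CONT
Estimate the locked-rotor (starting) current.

S_LR = 6.7 × 193 = 1293.1 kVA
I_LR = S_LR/(√3·V_L) = 1293100/(1.732×400) = 1870 A

1870 A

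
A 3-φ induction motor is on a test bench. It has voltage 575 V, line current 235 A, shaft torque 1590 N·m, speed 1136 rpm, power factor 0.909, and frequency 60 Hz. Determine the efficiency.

ω = 2π × 1136/60 = 119 rad/s; P_out = τω = 1590 × 119 = 189210 W
P_in = √3·V_L·I_L·cosφ = 1.732 × 575 × 235 × 0.909 = 212739 W
η = P_out / P_in = 189210 / 212739 = 0.889 = 88.9%

88.9 %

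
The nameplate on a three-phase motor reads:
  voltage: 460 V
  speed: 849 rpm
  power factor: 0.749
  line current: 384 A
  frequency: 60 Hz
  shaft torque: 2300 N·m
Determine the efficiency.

89.2 %

ω = 2π × 849/60 = 88.91 rad/s; P_out = τω = 2300 × 88.91 = 204493 W
P_in = √3·V_L·I_L·cosφ = 1.732 × 460 × 384 × 0.749 = 229149 W
η = P_out / P_in = 204493 / 229149 = 0.892 = 89.2%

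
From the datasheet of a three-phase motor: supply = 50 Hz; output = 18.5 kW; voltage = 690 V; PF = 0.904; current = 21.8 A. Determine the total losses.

5.05 kW

P_in = √3·V·I·cosφ = 1.732×690×21.8×0.904 = 23552 W
P_out = 18500 W
Losses = P_in − P_out = 23552 − 18500 = 5052 W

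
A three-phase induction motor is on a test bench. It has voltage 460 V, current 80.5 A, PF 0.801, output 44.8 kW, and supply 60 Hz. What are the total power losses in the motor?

P_in = √3·V·I·cosφ = 1.732×460×80.5×0.801 = 51373 W
P_out = 44800 W
Losses = P_in − P_out = 51373 − 44800 = 6573 W

6.57 kW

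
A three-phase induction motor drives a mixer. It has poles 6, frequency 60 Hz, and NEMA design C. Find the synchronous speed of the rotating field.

n_s = 120f/p = 120×60/6 = 1200 rpm

1200 rpm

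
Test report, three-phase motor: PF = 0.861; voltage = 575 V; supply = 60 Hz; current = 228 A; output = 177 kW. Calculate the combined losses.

18.5 kW

P_in = √3·V·I·cosφ = 1.732×575×228×0.861 = 195503 W
P_out = 177000 W
Losses = P_in − P_out = 195503 − 177000 = 18503 W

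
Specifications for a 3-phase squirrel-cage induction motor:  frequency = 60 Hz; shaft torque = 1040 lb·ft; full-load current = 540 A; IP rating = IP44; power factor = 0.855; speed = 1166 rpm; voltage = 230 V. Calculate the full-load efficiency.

τ = 1040 lb·ft × 1.356 = 1410 N·m
ω = 2π × 1166/60 = 122.1 rad/s; P_out = τω = 1410 × 122.1 = 172161 W
P_in = √3·V_L·I_L·cosφ = 1.732 × 230 × 540 × 0.855 = 183923 W
η = P_out / P_in = 172161 / 183923 = 0.936 = 93.6%

93.6 %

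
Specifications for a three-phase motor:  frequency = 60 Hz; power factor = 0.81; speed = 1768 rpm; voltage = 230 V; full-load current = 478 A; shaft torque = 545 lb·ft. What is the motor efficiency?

88.7 %

τ = 545 lb·ft × 1.356 = 739 N·m
ω = 2π × 1768/60 = 185.1 rad/s; P_out = τω = 739 × 185.1 = 136789 W
P_in = √3·V_L·I_L·cosφ = 1.732 × 230 × 478 × 0.81 = 154237 W
η = P_out / P_in = 136789 / 154237 = 0.887 = 88.7%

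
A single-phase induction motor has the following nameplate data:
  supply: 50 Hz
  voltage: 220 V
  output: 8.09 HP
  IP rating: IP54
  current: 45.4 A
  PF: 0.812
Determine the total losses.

P_in = V·I·cosφ = 220×45.4×0.812 = 8110 W
P_out = 8.09×746 = 6035 W
Losses = P_in − P_out = 8110 − 6035 = 2075 W

2080 W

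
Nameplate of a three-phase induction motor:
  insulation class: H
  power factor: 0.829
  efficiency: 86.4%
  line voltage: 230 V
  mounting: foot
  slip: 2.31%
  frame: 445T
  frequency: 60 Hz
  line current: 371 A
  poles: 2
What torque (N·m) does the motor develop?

287 N·m

P_in = √3·V·I·cosφ = 1.732 × 230 × 371 × 0.829 = 122519 W
P_out = η·P_in = 0.864 × 122519 = 105856 W
n_s = 120×60/2 = 3600 rpm; n = 3600×(1−0.0231) = 3517 rpm
ω = 2π×3517/60 = 368.3 rad/s
τ = P_out/ω = 105856/368.3 = 287 N·m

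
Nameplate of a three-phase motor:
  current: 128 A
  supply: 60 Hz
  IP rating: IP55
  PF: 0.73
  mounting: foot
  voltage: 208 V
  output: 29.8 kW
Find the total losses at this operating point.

P_in = √3·V·I·cosφ = 1.732×208×128×0.73 = 33662 W
P_out = 29800 W
Losses = P_in − P_out = 33662 − 29800 = 3862 W

3.86 kW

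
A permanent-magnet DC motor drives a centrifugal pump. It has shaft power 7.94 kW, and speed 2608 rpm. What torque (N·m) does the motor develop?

ω = 2π × 2608/60 = 273.1 rad/s
τ = P/ω = 7940/273.1 = 29.1 N·m

29.1 N·m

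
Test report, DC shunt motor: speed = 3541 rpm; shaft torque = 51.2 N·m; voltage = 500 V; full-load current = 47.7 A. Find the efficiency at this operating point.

79.6 %

ω = 2π × 3541/60 = 370.8 rad/s; P_out = τω = 51.2 × 370.8 = 18985 W
P_in = V·I = 500 × 47.7 = 23850 W
η = P_out / P_in = 18985 / 23850 = 0.796 = 79.6%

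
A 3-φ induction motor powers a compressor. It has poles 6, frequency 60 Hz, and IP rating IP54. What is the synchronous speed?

n_s = 120f/p = 120×60/6 = 1200 rpm

1200 rpm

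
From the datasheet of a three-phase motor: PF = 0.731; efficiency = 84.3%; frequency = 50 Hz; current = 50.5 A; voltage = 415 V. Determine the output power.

P_in = √3·V·I·cosφ = 1.732 × 415 × 50.5 × 0.731 = 26534 W
P_out = η·P_in = 0.843 × 26534 = 22368 W

22.4 kW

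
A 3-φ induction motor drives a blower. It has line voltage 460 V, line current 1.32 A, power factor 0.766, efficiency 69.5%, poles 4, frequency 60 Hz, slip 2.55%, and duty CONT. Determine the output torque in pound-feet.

2.25 lb·ft

P_in = √3·V·I·cosφ = 1.732 × 460 × 1.32 × 0.766 = 806 W
P_out = η·P_in = 0.695 × 806 = 560 W
n_s = 120×60/4 = 1800 rpm; n = 1800×(1−0.0255) = 1754 rpm
ω = 2π×1754/60 = 183.7 rad/s
τ = P_out/ω = 560/183.7 = 3.048 N·m
In lb·ft: 3.048/1.356 = 2.25 lb·ft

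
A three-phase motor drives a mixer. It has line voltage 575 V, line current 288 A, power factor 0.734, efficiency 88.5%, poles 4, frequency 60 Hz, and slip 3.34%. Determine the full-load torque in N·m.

1020 N·m

P_in = √3·V·I·cosφ = 1.732 × 575 × 288 × 0.734 = 210525 W
P_out = η·P_in = 0.885 × 210525 = 186315 W
n_s = 120×60/4 = 1800 rpm; n = 1800×(1−0.0334) = 1740 rpm
ω = 2π×1740/60 = 182.2 rad/s
τ = P_out/ω = 186315/182.2 = 1020 N·m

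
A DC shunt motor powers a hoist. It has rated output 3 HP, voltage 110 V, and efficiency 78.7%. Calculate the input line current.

25.9 A

P_out = 3 × 746 = 2238 W
P_in = P_out / η = 2238 / 0.787 = 2844 W
I = P_in / V = 2844 / 110 = 25.9 A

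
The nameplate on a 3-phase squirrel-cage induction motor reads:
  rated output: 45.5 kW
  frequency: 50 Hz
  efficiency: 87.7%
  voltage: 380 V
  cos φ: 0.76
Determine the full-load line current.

P_out = 45.5 kW = 45500 W
P_in = P_out / η = 45500 / 0.877 = 51881 W
I_L = P_in / (√3·V_L·cosφ) = 51881 / (1.732 × 380 × 0.76) = 104 A

104 A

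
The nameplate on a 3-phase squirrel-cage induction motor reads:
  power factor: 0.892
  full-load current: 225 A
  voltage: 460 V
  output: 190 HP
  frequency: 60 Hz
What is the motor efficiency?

88.6 %

P_out = 190 × 746 = 141740 W
P_in = √3·V_L·I_L·cosφ = 1.732 × 460 × 225 × 0.892 = 159902 W
η = P_out / P_in = 141740 / 159902 = 0.886 = 88.6%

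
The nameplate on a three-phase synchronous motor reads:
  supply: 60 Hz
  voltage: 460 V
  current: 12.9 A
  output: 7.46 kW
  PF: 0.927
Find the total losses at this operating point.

P_in = √3·V·I·cosφ = 1.732×460×12.9×0.927 = 9527 W
P_out = 7460 W
Losses = P_in − P_out = 9527 − 7460 = 2067 W

2070 W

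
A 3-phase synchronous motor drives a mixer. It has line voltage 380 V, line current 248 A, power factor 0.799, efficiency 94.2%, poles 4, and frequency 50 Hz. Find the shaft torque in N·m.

782 N·m

P_in = √3·V·I·cosφ = 1.732 × 380 × 248 × 0.799 = 130416 W
P_out = η·P_in = 0.942 × 130416 = 122852 W
n = n_s = 120×50/4 = 1500 rpm (synchronous)
ω = 2π×1500/60 = 157.1 rad/s
τ = P_out/ω = 122852/157.1 = 782 N·m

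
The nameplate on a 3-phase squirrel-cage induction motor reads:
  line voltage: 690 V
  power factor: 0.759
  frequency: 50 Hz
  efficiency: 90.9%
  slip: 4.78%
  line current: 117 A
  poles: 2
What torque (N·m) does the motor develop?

322 N·m

P_in = √3·V·I·cosφ = 1.732 × 690 × 117 × 0.759 = 106127 W
P_out = η·P_in = 0.909 × 106127 = 96469 W
n_s = 120×50/2 = 3000 rpm; n = 3000×(1−0.0478) = 2857 rpm
ω = 2π×2857/60 = 299.2 rad/s
τ = P_out/ω = 96469/299.2 = 322 N·m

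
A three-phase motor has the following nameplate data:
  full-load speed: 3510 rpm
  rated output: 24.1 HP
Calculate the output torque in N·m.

P_out = 24.1 × 746 = 17979 W
ω = 2π × 3510/60 = 367.6 rad/s
τ = P_out/ω = 17979/367.6 = 48.9 N·m

48.9 N·m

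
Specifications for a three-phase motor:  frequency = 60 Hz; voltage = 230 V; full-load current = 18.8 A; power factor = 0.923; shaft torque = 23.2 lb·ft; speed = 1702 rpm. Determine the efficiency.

τ = 23.2 lb·ft × 1.356 = 31.46 N·m
ω = 2π × 1702/60 = 178.2 rad/s; P_out = τω = 31.46 × 178.2 = 5606 W
P_in = √3·V_L·I_L·cosφ = 1.732 × 230 × 18.8 × 0.923 = 6913 W
η = P_out / P_in = 5606 / 6913 = 0.811 = 81.1%

81.1 %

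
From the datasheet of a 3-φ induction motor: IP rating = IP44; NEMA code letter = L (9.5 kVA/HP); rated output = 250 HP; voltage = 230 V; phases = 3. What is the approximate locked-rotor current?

5960 A

S_LR = 9.5 × 250 = 2375 kVA
I_LR = S_LR/(√3·V_L) = 2375000/(1.732×230) = 5960 A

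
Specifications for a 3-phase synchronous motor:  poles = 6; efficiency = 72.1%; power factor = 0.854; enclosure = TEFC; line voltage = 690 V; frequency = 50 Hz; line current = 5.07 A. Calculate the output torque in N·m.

35.6 N·m

P_in = √3·V·I·cosφ = 1.732 × 690 × 5.07 × 0.854 = 5174 W
P_out = η·P_in = 0.721 × 5174 = 3730 W
n = n_s = 120×50/6 = 1000 rpm (synchronous)
ω = 2π×1000/60 = 104.7 rad/s
τ = P_out/ω = 3730/104.7 = 35.6 N·m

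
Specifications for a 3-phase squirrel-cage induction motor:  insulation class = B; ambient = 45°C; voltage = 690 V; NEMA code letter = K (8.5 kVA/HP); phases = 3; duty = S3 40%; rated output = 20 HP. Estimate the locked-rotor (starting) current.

142 A

S_LR = 8.5 × 20 = 170 kVA
I_LR = S_LR/(√3·V_L) = 170000/(1.732×690) = 142 A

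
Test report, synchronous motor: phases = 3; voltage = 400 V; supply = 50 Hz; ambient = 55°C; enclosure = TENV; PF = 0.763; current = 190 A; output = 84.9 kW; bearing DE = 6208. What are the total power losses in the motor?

15500 W

P_in = √3·V·I·cosφ = 1.732×400×190×0.763 = 100435 W
P_out = 84900 W
Losses = P_in − P_out = 100435 − 84900 = 15535 W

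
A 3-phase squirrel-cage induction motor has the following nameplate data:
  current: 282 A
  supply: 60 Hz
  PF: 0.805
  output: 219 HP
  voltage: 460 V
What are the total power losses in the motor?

17.5 kW

P_in = √3·V·I·cosφ = 1.732×460×282×0.805 = 180863 W
P_out = 219×746 = 163374 W
Losses = P_in − P_out = 180863 − 163374 = 17489 W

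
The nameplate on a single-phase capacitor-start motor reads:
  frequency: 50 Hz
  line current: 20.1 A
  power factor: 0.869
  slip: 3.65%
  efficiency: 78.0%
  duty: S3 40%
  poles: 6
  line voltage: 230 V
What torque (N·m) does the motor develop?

P_in = V·I·cosφ = 230 × 20.1 × 0.869 = 4017 W
P_out = η·P_in = 0.78 × 4017 = 3133 W
n_s = 120×50/6 = 1000 rpm; n = 1000×(1−0.0365) = 964 rpm
ω = 2π×964/60 = 100.9 rad/s
τ = P_out/ω = 3133/100.9 = 31.1 N·m

31.1 N·m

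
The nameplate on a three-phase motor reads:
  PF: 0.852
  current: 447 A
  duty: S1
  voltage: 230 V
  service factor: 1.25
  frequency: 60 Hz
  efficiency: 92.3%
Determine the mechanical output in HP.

P_in = √3·V·I·cosφ = 1.732 × 230 × 447 × 0.852 = 151713 W
P_out = η·P_in = 0.923 × 151713 = 140031 W
= 140031/746 = 188 HP

188 HP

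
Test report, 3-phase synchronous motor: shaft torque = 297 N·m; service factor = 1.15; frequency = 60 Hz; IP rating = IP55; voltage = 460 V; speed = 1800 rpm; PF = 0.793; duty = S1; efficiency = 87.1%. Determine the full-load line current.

102 A

ω = 2π×1800/60 = 188.5 rad/s; P_out = τω = 297 × 188.5 = 55985 W
P_in = P_out / η = 55985 / 0.871 = 64277 W
I_L = P_in / (√3·V_L·cosφ) = 64277 / (1.732 × 460 × 0.793) = 102 A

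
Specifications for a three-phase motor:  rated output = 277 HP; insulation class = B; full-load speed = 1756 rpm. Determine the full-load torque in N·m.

P_out = 277 × 746 = 206642 W
ω = 2π × 1756/60 = 183.9 rad/s
τ = P_out/ω = 206642/183.9 = 1120 N·m

1120 N·m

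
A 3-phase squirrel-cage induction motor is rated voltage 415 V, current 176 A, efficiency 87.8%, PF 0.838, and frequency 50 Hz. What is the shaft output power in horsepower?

125 HP

P_in = √3·V·I·cosφ = 1.732 × 415 × 176 × 0.838 = 106011 W
P_out = η·P_in = 0.878 × 106011 = 93078 W
= 93078/746 = 125 HP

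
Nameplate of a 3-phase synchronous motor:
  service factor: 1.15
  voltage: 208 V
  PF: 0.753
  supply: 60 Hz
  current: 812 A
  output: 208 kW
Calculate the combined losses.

12.3 kW

P_in = √3·V·I·cosφ = 1.732×208×812×0.753 = 220273 W
P_out = 208000 W
Losses = P_in − P_out = 220273 − 208000 = 12273 W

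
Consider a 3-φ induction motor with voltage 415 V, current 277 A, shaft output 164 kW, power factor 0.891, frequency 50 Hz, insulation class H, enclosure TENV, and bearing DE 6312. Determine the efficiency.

92.4 %

P_out = 164 kW = 164000 W
P_in = √3·V_L·I_L·cosφ = 1.732 × 415 × 277 × 0.891 = 177400 W
η = P_out / P_in = 164000 / 177400 = 0.924 = 92.4%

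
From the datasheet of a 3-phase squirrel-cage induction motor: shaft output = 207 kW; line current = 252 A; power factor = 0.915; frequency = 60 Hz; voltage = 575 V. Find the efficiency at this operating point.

90.1 %

P_out = 207 kW = 207000 W
P_in = √3·V_L·I_L·cosφ = 1.732 × 575 × 252 × 0.915 = 229635 W
η = P_out / P_in = 207000 / 229635 = 0.901 = 90.1%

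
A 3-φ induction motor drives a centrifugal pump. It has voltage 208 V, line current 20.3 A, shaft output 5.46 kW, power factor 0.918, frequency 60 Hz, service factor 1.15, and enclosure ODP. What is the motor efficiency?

P_out = 5.46 kW = 5460 W
P_in = √3·V_L·I_L·cosφ = 1.732 × 208 × 20.3 × 0.918 = 6714 W
η = P_out / P_in = 5460 / 6714 = 0.813 = 81.3%

81.3 %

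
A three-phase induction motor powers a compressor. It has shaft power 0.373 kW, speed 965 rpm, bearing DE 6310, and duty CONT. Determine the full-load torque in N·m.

3.69 N·m

ω = 2π × 965/60 = 101.1 rad/s
τ = P/ω = 373/101.1 = 3.69 N·m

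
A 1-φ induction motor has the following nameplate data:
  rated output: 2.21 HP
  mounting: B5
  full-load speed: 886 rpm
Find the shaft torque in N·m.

17.8 N·m

P_out = 2.21 × 746 = 1649 W
ω = 2π × 886/60 = 92.78 rad/s
τ = P_out/ω = 1649/92.78 = 17.8 N·m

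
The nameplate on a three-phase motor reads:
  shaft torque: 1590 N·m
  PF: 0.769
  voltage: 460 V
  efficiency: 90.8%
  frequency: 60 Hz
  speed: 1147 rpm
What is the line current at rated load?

343 A

ω = 2π×1147/60 = 120.1 rad/s; P_out = τω = 1590 × 120.1 = 190959 W
P_in = P_out / η = 190959 / 0.908 = 210307 W
I_L = P_in / (√3·V_L·cosφ) = 210307 / (1.732 × 460 × 0.769) = 343 A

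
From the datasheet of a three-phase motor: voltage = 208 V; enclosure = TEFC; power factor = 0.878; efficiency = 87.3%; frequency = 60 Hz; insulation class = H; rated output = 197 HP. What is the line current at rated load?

532 A

P_out = 197 × 746 = 146962 W
P_in = P_out / η = 146962 / 0.873 = 168341 W
I_L = P_in / (√3·V_L·cosφ) = 168341 / (1.732 × 208 × 0.878) = 532 A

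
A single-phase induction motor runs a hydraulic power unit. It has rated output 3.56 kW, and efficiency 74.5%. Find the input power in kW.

P_out = 3560 W
P_in = P_out/η = 3560/0.745 = 4779 W = 4.78 kW

4.78 kW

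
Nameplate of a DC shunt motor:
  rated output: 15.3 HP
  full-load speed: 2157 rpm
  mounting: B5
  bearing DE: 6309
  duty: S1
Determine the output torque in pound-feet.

P_out = 15.3 × 746 = 11414 W
ω = 2π × 2157/60 = 225.9 rad/s
τ = P_out/ω = 11414/225.9 = 50.53 N·m
In lb·ft: 50.53/1.356 = 37.3 lb·ft

37.3 lb·ft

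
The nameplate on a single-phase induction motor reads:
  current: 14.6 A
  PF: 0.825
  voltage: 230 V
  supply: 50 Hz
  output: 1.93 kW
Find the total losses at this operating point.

P_in = V·I·cosφ = 230×14.6×0.825 = 2770 W
P_out = 1930 W
Losses = P_in − P_out = 2770 − 1930 = 840 W

840 W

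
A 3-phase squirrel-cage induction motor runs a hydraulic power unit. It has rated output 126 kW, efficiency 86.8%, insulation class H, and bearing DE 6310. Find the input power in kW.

145 kW

P_out = 126000 W
P_in = P_out/η = 126000/0.868 = 145161 W = 145 kW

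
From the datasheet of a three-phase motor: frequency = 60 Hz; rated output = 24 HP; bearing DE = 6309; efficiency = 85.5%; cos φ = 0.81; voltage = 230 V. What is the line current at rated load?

P_out = 24 × 746 = 17904 W
P_in = P_out / η = 17904 / 0.855 = 20940 W
I_L = P_in / (√3·V_L·cosφ) = 20940 / (1.732 × 230 × 0.81) = 64.9 A

64.9 A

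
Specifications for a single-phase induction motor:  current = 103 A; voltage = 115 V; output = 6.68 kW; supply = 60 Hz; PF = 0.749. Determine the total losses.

2190 W

P_in = V·I·cosφ = 115×103×0.749 = 8872 W
P_out = 6680 W
Losses = P_in − P_out = 8872 − 6680 = 2192 W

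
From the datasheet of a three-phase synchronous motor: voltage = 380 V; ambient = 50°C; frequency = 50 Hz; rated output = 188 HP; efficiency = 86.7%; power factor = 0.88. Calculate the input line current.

P_out = 188 × 746 = 140248 W
P_in = P_out / η = 140248 / 0.867 = 161762 W
I_L = P_in / (√3·V_L·cosφ) = 161762 / (1.732 × 380 × 0.88) = 279 A

279 A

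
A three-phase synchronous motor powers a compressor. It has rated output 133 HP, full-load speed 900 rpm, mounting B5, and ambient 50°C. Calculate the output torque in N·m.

1050 N·m

P_out = 133 × 746 = 99218 W
ω = 2π × 900/60 = 94.25 rad/s
τ = P_out/ω = 99218/94.25 = 1050 N·m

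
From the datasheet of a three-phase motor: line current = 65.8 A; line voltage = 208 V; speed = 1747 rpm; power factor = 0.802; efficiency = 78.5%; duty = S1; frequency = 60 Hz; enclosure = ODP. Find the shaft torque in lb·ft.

P_in = √3·V·I·cosφ = 1.732 × 208 × 65.8 × 0.802 = 19011 W
P_out = η·P_in = 0.785 × 19011 = 14924 W
n = 1747 rpm
ω = 2π×1747/60 = 182.9 rad/s
τ = P_out/ω = 14924/182.9 = 81.6 N·m
In lb·ft: 81.6/1.356 = 60.2 lb·ft

60.2 lb·ft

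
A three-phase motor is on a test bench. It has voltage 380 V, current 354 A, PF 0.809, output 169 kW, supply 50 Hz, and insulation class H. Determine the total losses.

P_in = √3·V·I·cosφ = 1.732×380×354×0.809 = 188488 W
P_out = 169000 W
Losses = P_in − P_out = 188488 − 169000 = 19488 W

19.5 kW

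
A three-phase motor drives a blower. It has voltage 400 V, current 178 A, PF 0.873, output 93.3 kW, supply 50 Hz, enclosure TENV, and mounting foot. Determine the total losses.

14400 W

P_in = √3·V·I·cosφ = 1.732×400×178×0.873 = 107657 W
P_out = 93300 W
Losses = P_in − P_out = 107657 − 93300 = 14357 W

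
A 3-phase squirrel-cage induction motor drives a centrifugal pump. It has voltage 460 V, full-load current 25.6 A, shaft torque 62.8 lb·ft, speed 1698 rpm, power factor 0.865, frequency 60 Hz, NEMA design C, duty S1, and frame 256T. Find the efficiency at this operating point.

85.8 %

τ = 62.8 lb·ft × 1.356 = 85.16 N·m
ω = 2π × 1698/60 = 177.8 rad/s; P_out = τω = 85.16 × 177.8 = 15141 W
P_in = √3·V_L·I_L·cosφ = 1.732 × 460 × 25.6 × 0.865 = 17643 W
η = P_out / P_in = 15141 / 17643 = 0.858 = 85.8%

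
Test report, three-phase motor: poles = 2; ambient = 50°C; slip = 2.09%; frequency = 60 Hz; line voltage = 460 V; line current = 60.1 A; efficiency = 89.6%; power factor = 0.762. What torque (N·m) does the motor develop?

P_in = √3·V·I·cosφ = 1.732 × 460 × 60.1 × 0.762 = 36487 W
P_out = η·P_in = 0.896 × 36487 = 32692 W
n_s = 120×60/2 = 3600 rpm; n = 3600×(1−0.0209) = 3525 rpm
ω = 2π×3525/60 = 369.1 rad/s
τ = P_out/ω = 32692/369.1 = 88.6 N·m

88.6 N·m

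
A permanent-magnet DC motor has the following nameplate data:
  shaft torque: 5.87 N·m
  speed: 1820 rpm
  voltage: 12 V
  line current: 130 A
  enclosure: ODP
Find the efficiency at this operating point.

71.7 %

ω = 2π × 1820/60 = 190.6 rad/s; P_out = τω = 5.87 × 190.6 = 1119 W
P_in = V·I = 12 × 130 = 1560 W
η = P_out / P_in = 1119 / 1560 = 0.717 = 71.7%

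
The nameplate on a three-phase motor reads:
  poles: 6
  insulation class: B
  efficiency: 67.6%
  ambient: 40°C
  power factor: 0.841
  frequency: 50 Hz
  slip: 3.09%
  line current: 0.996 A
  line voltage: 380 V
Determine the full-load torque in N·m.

P_in = √3·V·I·cosφ = 1.732 × 380 × 0.996 × 0.841 = 551 W
P_out = η·P_in = 0.676 × 551 = 372 W
n_s = 120×50/6 = 1000 rpm; n = 1000×(1−0.0309) = 969 rpm
ω = 2π×969/60 = 101.5 rad/s
τ = P_out/ω = 372/101.5 = 3.67 N·m

3.67 N·m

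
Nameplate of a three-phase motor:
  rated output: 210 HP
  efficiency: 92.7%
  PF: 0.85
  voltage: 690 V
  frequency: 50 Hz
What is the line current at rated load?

P_out = 210 × 746 = 156660 W
P_in = P_out / η = 156660 / 0.927 = 168997 W
I_L = P_in / (√3·V_L·cosφ) = 168997 / (1.732 × 690 × 0.85) = 166 A

166 A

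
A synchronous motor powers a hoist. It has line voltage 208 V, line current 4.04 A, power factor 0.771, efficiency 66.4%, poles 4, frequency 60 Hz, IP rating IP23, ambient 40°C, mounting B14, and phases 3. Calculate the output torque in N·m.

3.95 N·m

P_in = √3·V·I·cosφ = 1.732 × 208 × 4.04 × 0.771 = 1122 W
P_out = η·P_in = 0.664 × 1122 = 745 W
n = n_s = 120×60/4 = 1800 rpm (synchronous)
ω = 2π×1800/60 = 188.5 rad/s
τ = P_out/ω = 745/188.5 = 3.95 N·m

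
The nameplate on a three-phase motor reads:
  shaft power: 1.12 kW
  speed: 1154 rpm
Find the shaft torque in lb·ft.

6.84 lb·ft

ω = 2π × 1154/60 = 120.8 rad/s
τ = P/ω = 1120/120.8 = 9.272 N·m
In lb·ft: 9.272/1.356 = 6.84 lb·ft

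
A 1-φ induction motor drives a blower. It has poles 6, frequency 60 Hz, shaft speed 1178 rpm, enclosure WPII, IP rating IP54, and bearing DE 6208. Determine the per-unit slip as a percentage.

n_s = 120f/p = 120×60/6 = 1200 rpm
s = (n_s − n)/n_s = (1200 − 1178)/1200 = 0.0183

1.83 %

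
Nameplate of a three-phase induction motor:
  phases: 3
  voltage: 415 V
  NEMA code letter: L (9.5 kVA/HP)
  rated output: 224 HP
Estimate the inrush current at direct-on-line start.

2960 A

S_LR = 9.5 × 224 = 2128 kVA
I_LR = S_LR/(√3·V_L) = 2128000/(1.732×415) = 2960 A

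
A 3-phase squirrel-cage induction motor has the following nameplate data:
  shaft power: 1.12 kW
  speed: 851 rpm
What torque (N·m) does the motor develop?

ω = 2π × 851/60 = 89.12 rad/s
τ = P/ω = 1120/89.12 = 12.6 N·m

12.6 N·m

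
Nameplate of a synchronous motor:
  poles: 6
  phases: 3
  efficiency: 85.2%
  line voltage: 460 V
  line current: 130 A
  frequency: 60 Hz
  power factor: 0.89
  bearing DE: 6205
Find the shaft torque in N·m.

625 N·m

P_in = √3·V·I·cosφ = 1.732 × 460 × 130 × 0.89 = 92181 W
P_out = η·P_in = 0.852 × 92181 = 78538 W
n = n_s = 120×60/6 = 1200 rpm (synchronous)
ω = 2π×1200/60 = 125.7 rad/s
τ = P_out/ω = 78538/125.7 = 625 N·m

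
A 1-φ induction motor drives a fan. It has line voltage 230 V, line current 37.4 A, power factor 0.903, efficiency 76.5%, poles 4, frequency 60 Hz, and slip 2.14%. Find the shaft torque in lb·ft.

P_in = V·I·cosφ = 230 × 37.4 × 0.903 = 7768 W
P_out = η·P_in = 0.765 × 7768 = 5943 W
n_s = 120×60/4 = 1800 rpm; n = 1800×(1−0.0214) = 1761 rpm
ω = 2π×1761/60 = 184.4 rad/s
τ = P_out/ω = 5943/184.4 = 32.23 N·m
In lb·ft: 32.23/1.356 = 23.8 lb·ft

23.8 lb·ft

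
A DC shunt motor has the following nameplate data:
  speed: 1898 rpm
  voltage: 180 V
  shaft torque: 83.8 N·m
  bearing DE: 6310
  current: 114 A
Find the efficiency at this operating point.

ω = 2π × 1898/60 = 198.8 rad/s; P_out = τω = 83.8 × 198.8 = 16659 W
P_in = V·I = 180 × 114 = 20520 W
η = P_out / P_in = 16659 / 20520 = 0.812 = 81.2%

81.2 %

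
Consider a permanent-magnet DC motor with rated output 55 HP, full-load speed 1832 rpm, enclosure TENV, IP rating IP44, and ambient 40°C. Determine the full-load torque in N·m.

P_out = 55 × 746 = 41030 W
ω = 2π × 1832/60 = 191.8 rad/s
τ = P_out/ω = 41030/191.8 = 214 N·m

214 N·m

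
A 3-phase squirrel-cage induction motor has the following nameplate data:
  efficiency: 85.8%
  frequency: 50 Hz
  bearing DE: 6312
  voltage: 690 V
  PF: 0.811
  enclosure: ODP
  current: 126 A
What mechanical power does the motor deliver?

105 kW

P_in = √3·V·I·cosφ = 1.732 × 690 × 126 × 0.811 = 122120 W
P_out = η·P_in = 0.858 × 122120 = 104779 W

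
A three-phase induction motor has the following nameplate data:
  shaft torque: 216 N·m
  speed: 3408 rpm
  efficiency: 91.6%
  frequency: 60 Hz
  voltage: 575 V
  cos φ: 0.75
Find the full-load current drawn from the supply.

113 A

ω = 2π×3408/60 = 356.9 rad/s; P_out = τω = 216 × 356.9 = 77090 W
P_in = P_out / η = 77090 / 0.916 = 84159 W
I_L = P_in / (√3·V_L·cosφ) = 84159 / (1.732 × 575 × 0.75) = 113 A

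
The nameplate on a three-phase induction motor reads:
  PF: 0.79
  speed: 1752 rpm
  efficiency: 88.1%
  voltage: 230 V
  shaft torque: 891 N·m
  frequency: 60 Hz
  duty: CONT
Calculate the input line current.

ω = 2π×1752/60 = 183.5 rad/s; P_out = τω = 891 × 183.5 = 163499 W
P_in = P_out / η = 163499 / 0.881 = 185583 W
I_L = P_in / (√3·V_L·cosφ) = 185583 / (1.732 × 230 × 0.79) = 590 A

590 A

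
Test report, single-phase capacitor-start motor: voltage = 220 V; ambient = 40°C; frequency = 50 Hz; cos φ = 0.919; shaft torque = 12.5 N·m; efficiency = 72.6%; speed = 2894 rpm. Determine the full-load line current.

25.8 A

ω = 2π×2894/60 = 303.1 rad/s; P_out = τω = 12.5 × 303.1 = 3789 W
P_in = P_out / η = 3789 / 0.726 = 5219 W
I = P_in / (V·cosφ) = 5219 / (220 × 0.919) = 25.8 A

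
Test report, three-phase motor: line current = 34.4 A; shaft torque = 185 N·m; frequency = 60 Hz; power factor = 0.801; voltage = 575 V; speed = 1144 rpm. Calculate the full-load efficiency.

80.8 %

ω = 2π × 1144/60 = 119.8 rad/s; P_out = τω = 185 × 119.8 = 22163 W
P_in = √3·V_L·I_L·cosφ = 1.732 × 575 × 34.4 × 0.801 = 27441 W
η = P_out / P_in = 22163 / 27441 = 0.808 = 80.8%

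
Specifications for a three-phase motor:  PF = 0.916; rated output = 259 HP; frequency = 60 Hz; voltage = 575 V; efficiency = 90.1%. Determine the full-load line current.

235 A

P_out = 259 × 746 = 193214 W
P_in = P_out / η = 193214 / 0.901 = 214444 W
I_L = P_in / (√3·V_L·cosφ) = 214444 / (1.732 × 575 × 0.916) = 235 A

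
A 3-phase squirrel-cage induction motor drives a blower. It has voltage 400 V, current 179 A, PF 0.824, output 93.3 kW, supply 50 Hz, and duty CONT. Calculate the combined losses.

P_in = √3·V·I·cosφ = 1.732×400×179×0.824 = 102185 W
P_out = 93300 W
Losses = P_in − P_out = 102185 − 93300 = 8885 W

8.89 kW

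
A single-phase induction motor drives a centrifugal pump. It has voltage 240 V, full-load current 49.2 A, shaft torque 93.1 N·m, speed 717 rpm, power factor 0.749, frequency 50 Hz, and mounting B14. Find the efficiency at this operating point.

ω = 2π × 717/60 = 75.08 rad/s; P_out = τω = 93.1 × 75.08 = 6990 W
P_in = V·I·cosφ = 240 × 49.2 × 0.749 = 8844 W
η = P_out / P_in = 6990 / 8844 = 0.790 = 79.0%

79.0 %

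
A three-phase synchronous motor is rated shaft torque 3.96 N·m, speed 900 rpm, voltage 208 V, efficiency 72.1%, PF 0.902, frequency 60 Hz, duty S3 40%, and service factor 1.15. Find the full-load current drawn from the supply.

1.59 A

ω = 2π×900/60 = 94.25 rad/s; P_out = τω = 3.96 × 94.25 = 373 W
P_in = P_out / η = 373 / 0.721 = 517 W
I_L = P_in / (√3·V_L·cosφ) = 517 / (1.732 × 208 × 0.902) = 1.59 A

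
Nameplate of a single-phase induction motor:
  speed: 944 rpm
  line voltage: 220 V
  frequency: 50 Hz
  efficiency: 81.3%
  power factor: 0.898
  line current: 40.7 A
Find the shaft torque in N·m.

P_in = V·I·cosφ = 220 × 40.7 × 0.898 = 8041 W
P_out = η·P_in = 0.813 × 8041 = 6537 W
n = 944 rpm
ω = 2π×944/60 = 98.86 rad/s
τ = P_out/ω = 6537/98.86 = 66.1 N·m

66.1 N·m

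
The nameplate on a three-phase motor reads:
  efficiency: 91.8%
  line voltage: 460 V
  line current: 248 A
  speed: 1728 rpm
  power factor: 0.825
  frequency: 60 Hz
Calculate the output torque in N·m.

P_in = √3·V·I·cosφ = 1.732 × 460 × 248 × 0.825 = 163009 W
P_out = η·P_in = 0.918 × 163009 = 149642 W
n = 1728 rpm
ω = 2π×1728/60 = 181 rad/s
τ = P_out/ω = 149642/181 = 827 N·m

827 N·m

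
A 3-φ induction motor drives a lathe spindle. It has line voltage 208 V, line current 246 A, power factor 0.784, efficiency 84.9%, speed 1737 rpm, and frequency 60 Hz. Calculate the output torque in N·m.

P_in = √3·V·I·cosφ = 1.732 × 208 × 246 × 0.784 = 69480 W
P_out = η·P_in = 0.849 × 69480 = 58989 W
n = 1737 rpm
ω = 2π×1737/60 = 181.9 rad/s
τ = P_out/ω = 58989/181.9 = 324 N·m

324 N·m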